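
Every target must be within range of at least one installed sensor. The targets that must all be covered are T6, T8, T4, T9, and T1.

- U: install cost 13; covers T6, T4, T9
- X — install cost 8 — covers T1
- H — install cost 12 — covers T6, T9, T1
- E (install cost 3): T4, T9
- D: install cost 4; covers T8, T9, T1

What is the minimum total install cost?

This is a weighted set-cover instance.
The greedy cost-per-new-target heuristic would pick D, E, and H for 19, but a cheaper cover exists.
Choose U and D: together they cover T6, T8, T4, T9, T1 — every target.
Total install cost: 13 + 4 = 17.
No cover costs less than 17.

17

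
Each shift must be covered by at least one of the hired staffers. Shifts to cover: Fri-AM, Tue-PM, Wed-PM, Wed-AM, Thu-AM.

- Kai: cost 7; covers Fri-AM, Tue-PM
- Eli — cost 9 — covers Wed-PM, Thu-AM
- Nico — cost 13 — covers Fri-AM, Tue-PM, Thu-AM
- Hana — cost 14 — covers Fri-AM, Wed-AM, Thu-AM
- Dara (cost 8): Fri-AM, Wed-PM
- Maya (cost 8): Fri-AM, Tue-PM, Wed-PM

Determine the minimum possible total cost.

Choose Hana and Maya: together they cover Fri-AM, Tue-PM, Wed-PM, Wed-AM, Thu-AM — every shift.
Total cost: 14 + 8 = 22.
No cover costs less than 22.

22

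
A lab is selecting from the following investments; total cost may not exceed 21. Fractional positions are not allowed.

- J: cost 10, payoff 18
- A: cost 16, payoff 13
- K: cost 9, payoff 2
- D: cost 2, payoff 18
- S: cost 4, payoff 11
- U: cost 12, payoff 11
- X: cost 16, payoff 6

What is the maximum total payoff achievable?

47

J + K + D: cost 10 + 9 + 2 = 21 ≤ 21, payoff 18 + 2 + 18 = 38.
J + D + S: cost 10 + 2 + 4 = 16 ≤ 21, payoff 18 + 18 + 11 = 47.
D + S + U: cost 2 + 4 + 12 = 18 ≤ 21, payoff 18 + 11 + 11 = 40.
Best is J, D, and S with total payoff 47.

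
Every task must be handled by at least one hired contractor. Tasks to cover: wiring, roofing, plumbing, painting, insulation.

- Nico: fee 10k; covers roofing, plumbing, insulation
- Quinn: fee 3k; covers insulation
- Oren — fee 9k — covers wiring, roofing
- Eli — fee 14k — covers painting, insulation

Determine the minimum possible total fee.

Choose Nico, Oren, and Eli: together they cover wiring, roofing, plumbing, painting, insulation — every task.
Total fee: 10 + 9 + 14 = 33.

33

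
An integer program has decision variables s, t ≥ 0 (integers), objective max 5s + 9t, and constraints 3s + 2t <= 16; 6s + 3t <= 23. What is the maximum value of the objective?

(s,t)=(0,7): 3·0+2·7=14≤16, 6·0+3·7=21≤23, objective 63.
(s,t)=(0,6): 3·0+2·6=12≤16, 6·0+3·6=18≤23, objective 54.
The best lattice point is (0,7), giving 63.

63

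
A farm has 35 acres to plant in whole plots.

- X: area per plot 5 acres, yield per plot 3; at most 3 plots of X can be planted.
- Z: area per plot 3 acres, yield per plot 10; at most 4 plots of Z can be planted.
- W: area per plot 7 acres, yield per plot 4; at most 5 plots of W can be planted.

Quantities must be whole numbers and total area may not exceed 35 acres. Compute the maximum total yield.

This is a bounded integer knapsack.
Take 3×X, 4×Z, and 1×W: area 34 ≤ 35, yield 3·3 + 4·10 + 1·4 = 53.
Z has the best ratio (10/3) and is taken to its limit of 4; remaining capacity is filled optimally with the others.

53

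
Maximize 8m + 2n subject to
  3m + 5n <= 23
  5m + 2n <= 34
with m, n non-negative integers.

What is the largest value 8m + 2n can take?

50

(m,n)=(6,1): 3·6+5·1=23≤23, 5·6+2·1=32≤34, objective 50.
(m,n)=(6,0): 3·6+5·0=18≤23, 5·6+2·0=30≤34, objective 48.
(m,n)=(5,1): 3·5+5·1=20≤23, 5·5+2·1=27≤34, objective 42.
Maximum is 50 at (m,n)=(6,1).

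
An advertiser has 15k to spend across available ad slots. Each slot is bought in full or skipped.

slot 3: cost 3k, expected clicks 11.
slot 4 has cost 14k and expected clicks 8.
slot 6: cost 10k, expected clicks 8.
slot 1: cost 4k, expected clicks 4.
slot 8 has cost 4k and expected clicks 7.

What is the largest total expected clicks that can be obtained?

22

Take slot 3, slot 1, and slot 8: cost 3 + 4 + 4 = 11 ≤ 15, expected clicks 11 + 4 + 7 = 22.
No other feasible combination does better.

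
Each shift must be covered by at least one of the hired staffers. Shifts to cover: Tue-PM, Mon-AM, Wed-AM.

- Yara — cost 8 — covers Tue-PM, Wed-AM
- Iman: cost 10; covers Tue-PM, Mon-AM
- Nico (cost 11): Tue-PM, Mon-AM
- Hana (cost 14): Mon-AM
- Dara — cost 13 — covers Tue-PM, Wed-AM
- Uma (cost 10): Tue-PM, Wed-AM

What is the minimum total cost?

Choose Yara and Iman: together they cover Tue-PM, Mon-AM, Wed-AM — every shift.
Total cost: 8 + 10 = 18.
No cover costs less than 18.

18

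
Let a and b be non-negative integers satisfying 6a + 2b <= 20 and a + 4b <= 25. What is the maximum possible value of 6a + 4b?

30

The continuous relaxation peaks at (1.36, 5.91) with value 31.82; rounding to a feasible lattice point costs some objective.
(a,b)=(1,6): 6·1+2·6=18≤20, 1·1+4·6=25≤25, objective 30.
(a,b)=(2,4): 6·2+2·4=20≤20, 1·2+4·4=18≤25, objective 28.
(a,b)=(1,5): 6·1+2·5=16≤20, 1·1+4·5=21≤25, objective 26.
No feasible integer point exceeds 30.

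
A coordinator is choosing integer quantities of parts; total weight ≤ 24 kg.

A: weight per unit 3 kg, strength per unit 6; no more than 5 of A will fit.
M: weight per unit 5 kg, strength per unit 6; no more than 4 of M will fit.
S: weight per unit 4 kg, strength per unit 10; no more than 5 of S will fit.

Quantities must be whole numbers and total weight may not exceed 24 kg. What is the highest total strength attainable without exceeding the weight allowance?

This is a bounded integer knapsack.
S has the best ratio (10/4); taking only S gives at most 5×10 = 50 (stopped by the supply cap of 5).
Mixing does better — 1×A and 5×S: weight 23 ≤ 24, strength 1·6 + 5·10 = 56.

56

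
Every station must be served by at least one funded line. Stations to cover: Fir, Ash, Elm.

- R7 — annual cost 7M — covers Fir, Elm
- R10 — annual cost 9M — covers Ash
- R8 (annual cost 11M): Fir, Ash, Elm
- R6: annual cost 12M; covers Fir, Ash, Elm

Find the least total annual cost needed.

11

The greedy cost-per-new-station heuristic would pick R7 and R10 for 16, but a cheaper cover exists.
R8 alone covers Fir, Ash, Elm — every station.
Total annual cost: 11.
No cover costs less than 11.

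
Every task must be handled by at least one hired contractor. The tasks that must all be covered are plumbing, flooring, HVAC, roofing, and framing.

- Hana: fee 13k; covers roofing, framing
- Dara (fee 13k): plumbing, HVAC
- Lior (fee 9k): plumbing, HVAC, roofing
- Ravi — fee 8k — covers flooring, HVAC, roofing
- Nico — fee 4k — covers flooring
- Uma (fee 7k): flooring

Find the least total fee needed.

The greedy cost-per-new-task heuristic would pick Ravi, Lior, and Hana for 30, but a cheaper cover exists.
Choose Hana, Lior, and Nico: together they cover plumbing, flooring, HVAC, roofing, framing — every task.
Total fee: 13 + 9 + 4 = 26.
No cover costs less than 26.

26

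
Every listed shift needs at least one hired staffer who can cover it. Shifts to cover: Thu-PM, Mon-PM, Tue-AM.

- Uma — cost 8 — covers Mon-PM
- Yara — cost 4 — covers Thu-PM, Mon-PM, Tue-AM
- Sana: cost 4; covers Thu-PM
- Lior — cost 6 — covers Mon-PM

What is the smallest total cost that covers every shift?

This is a weighted set-cover instance.
Yara alone covers Thu-PM, Mon-PM, Tue-AM — every shift.
Total cost: 4.
No cover costs less than 4.

4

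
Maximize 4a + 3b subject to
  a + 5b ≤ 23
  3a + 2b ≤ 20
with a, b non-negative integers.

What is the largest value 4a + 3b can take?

(a,b)=(6,1): 1·6+5·1=11≤23, 3·6+2·1=20≤20, objective 27.
(a,b)=(5,2): 1·5+5·2=15≤23, 3·5+2·2=19≤20, objective 26.
(a,b)=(4,3): 1·4+5·3=19≤23, 3·4+2·3=18≤20, objective 25.
No feasible integer point exceeds 27.

27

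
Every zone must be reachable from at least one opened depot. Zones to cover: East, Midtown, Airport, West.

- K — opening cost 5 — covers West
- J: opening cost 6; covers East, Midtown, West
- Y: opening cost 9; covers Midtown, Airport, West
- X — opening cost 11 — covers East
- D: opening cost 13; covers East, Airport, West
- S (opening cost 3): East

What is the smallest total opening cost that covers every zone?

The greedy cost-per-new-zone heuristic would pick J and Y for 15, but a cheaper cover exists.
Choose Y and S: together they cover East, Midtown, Airport, West — every zone.
Total opening cost: 9 + 3 = 12.
No cover costs less than 12.

12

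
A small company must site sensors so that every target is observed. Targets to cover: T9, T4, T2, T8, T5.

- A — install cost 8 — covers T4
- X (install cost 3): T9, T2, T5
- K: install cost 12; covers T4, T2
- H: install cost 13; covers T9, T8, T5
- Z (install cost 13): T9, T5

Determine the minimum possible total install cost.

24

Choose A, X, and H: together they cover T9, T4, T2, T8, T5 — every target.
Total install cost: 8 + 3 + 13 = 24.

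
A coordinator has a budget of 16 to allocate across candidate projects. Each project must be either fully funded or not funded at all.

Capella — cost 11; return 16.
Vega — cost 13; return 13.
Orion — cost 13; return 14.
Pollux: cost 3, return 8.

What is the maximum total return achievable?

Allowing fractional choices, the relaxed optimum would be about 26.2, but projects are indivisible.
Vega + Pollux: cost 13 + 3 = 16 ≤ 16, return 13 + 8 = 21.
Capella + Pollux: cost 11 + 3 = 14 ≤ 16, return 16 + 8 = 24.
Orion + Pollux: cost 13 + 3 = 16 ≤ 16, return 14 + 8 = 22.
Best is Capella and Pollux with total return 24.

24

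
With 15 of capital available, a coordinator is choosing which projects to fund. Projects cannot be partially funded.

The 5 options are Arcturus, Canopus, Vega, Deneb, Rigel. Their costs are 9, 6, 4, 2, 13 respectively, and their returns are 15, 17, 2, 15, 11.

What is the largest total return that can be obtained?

Take Canopus, Vega, and Deneb: cost 6 + 4 + 2 = 12 ≤ 15, return 17 + 2 + 15 = 34.
No other feasible combination does better.

34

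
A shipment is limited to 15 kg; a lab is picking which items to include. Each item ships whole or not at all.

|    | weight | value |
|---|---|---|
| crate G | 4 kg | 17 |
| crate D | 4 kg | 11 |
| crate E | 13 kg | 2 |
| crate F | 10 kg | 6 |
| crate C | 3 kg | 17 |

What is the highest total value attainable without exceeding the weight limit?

45

This is a 0-1 knapsack instance.
Allowing fractional choices, the relaxed optimum would be about 47.4, but items are indivisible.
crate G + crate C: weight 4 + 3 = 7 ≤ 15, value 17 + 17 = 34.
crate G + crate D + crate C: weight 4 + 4 + 3 = 11 ≤ 15, value 17 + 11 + 17 = 45.
Best is crate G, crate D, and crate C with total value 45.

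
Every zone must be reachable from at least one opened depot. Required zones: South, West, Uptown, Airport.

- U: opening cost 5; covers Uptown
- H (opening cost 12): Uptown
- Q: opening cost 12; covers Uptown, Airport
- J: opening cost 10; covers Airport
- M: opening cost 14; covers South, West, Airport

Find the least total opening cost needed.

This is an integer covering problem.
Choose U and M: together they cover South, West, Uptown, Airport — every zone.
Total opening cost: 5 + 14 = 19.

19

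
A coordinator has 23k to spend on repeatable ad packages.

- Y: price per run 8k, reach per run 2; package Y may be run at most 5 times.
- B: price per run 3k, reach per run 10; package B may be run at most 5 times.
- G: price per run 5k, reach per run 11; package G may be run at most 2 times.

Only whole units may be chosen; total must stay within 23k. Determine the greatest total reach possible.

62

4×B and 2×G: price 22 ≤ 23, reach 4·10 + 2·11 = 62.
5×B and 1×G: price 20 ≤ 23, reach 5·10 + 1·11 = 61.
Best is 62.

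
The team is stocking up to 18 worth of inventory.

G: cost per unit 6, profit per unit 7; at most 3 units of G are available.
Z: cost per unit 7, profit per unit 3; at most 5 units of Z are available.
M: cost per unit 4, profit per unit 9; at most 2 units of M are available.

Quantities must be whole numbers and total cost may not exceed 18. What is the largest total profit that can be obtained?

25

1×G and 2×M: cost 14 ≤ 18, profit 1·7 + 2·9 = 25.
2×G and 1×M: cost 16 ≤ 18, profit 2·7 + 1·9 = 23.
Best is 25.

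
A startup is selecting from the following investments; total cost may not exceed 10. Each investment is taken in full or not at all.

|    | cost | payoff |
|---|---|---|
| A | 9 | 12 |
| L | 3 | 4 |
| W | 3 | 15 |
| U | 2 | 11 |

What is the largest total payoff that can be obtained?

30

Allowing fractional choices, the relaxed optimum would be about 32.7, but investments are indivisible.
L + W: cost 3 + 3 = 6 ≤ 10, payoff 4 + 15 = 19.
W + U: cost 3 + 2 = 5 ≤ 10, payoff 15 + 11 = 26.
L + W + U: cost 3 + 3 + 2 = 8 ≤ 10, payoff 4 + 15 + 11 = 30.
Best is L, W, and U with total payoff 30.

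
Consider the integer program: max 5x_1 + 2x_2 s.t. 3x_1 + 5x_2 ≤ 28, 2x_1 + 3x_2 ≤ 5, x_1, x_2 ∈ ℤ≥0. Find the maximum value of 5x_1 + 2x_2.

(x_1,x_2)=(2,0): 3·2+5·0=6≤28, 2·2+3·0=4≤5, objective 10.
(x_1,x_2)=(1,1): 3·1+5·1=8≤28, 2·1+3·1=5≤5, objective 7.
(x_1,x_2)=(1,0): 3·1+5·0=3≤28, 2·1+3·0=2≤5, objective 5.
Maximum is 10 at (x_1,x_2)=(2,0).

10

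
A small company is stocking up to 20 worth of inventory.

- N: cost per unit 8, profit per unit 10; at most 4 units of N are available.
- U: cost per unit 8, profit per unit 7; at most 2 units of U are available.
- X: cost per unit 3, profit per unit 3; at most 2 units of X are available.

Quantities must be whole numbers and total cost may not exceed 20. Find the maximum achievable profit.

23

2×N and 1×X: cost 19 ≤ 20, profit 2·10 + 1·3 = 23.
1×N, 1×U, and 1×X: cost 19 ≤ 20, profit 1·10 + 1·7 + 1·3 = 20.
Best is 23.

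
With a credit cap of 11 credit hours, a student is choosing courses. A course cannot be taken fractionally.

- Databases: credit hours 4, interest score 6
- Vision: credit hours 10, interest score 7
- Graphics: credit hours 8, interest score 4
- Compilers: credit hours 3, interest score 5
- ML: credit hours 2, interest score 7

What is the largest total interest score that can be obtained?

18

Allowing fractional choices, the relaxed optimum would be about 19.4, but courses are indivisible.
Databases + Compilers + ML: credit hours 4 + 3 + 2 = 9 ≤ 11, interest score 6 + 5 + 7 = 18.
Compilers + ML: credit hours 3 + 2 = 5 ≤ 11, interest score 5 + 7 = 12.
Databases + ML: credit hours 4 + 2 = 6 ≤ 11, interest score 6 + 7 = 13.
Best is Databases, Compilers, and ML with total interest score 18.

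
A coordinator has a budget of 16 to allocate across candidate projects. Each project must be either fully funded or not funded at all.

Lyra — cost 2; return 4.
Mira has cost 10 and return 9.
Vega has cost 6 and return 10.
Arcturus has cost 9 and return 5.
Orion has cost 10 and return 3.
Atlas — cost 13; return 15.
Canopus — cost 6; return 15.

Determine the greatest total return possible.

29

Take Lyra, Vega, and Canopus: cost 2 + 6 + 6 = 14 ≤ 16, return 4 + 10 + 15 = 29.
No other feasible combination does better.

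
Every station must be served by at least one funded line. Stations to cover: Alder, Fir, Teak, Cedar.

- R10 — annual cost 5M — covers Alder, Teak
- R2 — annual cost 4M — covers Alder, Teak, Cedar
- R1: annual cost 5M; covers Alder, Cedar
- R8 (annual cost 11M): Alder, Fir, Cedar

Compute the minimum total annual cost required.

Choose R2 and R8: together they cover Alder, Fir, Teak, Cedar — every station.
Total annual cost: 4 + 11 = 15.

15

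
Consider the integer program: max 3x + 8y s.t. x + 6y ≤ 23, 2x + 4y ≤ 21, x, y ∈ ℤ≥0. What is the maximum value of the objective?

Relaxing integrality, the LP optimum is 37.75 at (x,y) = (4.25, 3.12), which is not an integer point.
(x,y)=(4,3): 1·4+6·3=22≤23, 2·4+4·3=20≤21, objective 36.
(x,y)=(3,3): 1·3+6·3=21≤23, 2·3+4·3=18≤21, objective 33.
The best lattice point is (4,3), giving 36.

36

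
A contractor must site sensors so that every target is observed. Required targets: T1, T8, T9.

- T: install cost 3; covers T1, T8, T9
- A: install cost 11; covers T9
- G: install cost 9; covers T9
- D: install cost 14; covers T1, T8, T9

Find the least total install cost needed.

3

T alone covers T1, T8, T9 — every target.
Total install cost: 3.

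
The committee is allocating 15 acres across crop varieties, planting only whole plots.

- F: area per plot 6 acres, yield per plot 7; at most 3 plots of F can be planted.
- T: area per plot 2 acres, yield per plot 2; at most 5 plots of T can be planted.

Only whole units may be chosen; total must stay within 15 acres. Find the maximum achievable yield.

1×F and 4×T: area 14 ≤ 15, yield 1·7 + 4·2 = 15.
2×F and 1×T: area 14 ≤ 15, yield 2·7 + 1·2 = 16.
Best is 16.

16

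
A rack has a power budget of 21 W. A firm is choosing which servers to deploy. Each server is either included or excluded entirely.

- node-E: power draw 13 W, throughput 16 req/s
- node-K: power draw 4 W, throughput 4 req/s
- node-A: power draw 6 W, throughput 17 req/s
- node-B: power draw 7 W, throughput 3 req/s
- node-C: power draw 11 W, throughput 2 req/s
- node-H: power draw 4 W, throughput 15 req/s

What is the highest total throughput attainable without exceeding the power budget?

Allowing fractional choices, the relaxed optimum would be about 45.5, but servers are indivisible.
node-K + node-A + node-B + node-H: power draw 4 + 6 + 7 + 4 = 21 ≤ 21, throughput 4 + 17 + 3 + 15 = 39.
node-A + node-B + node-H: power draw 6 + 7 + 4 = 17 ≤ 21, throughput 17 + 3 + 15 = 35.
node-K + node-A + node-H: power draw 4 + 6 + 4 = 14 ≤ 21, throughput 4 + 17 + 15 = 36.
Best is node-K, node-A, node-B, and node-H with total throughput 39.

39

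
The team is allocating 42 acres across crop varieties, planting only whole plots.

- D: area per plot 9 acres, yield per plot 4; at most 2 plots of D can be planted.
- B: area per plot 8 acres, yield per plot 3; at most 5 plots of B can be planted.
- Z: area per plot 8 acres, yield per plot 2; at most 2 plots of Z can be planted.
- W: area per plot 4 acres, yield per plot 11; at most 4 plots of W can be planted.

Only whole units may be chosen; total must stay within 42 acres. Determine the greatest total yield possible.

55

2×D, 1×B, and 4×W: area 42 ≤ 42, yield 2·4 + 1·3 + 4·11 = 55.
1×D, 2×B, and 4×W: area 41 ≤ 42, yield 1·4 + 2·3 + 4·11 = 54.
Best is 55.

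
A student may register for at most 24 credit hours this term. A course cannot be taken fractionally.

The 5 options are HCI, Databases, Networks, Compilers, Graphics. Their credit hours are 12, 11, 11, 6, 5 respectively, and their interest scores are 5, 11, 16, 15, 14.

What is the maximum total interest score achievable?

This is a 0-1 knapsack instance.
Allowing fractional choices, the relaxed optimum would be about 47.0, but courses are indivisible.
Databases + Compilers + Graphics: credit hours 11 + 6 + 5 = 22 ≤ 24, interest score 11 + 15 + 14 = 40.
Networks + Compilers + Graphics: credit hours 11 + 6 + 5 = 22 ≤ 24, interest score 16 + 15 + 14 = 45.
Best is Networks, Compilers, and Graphics with total interest score 45.

45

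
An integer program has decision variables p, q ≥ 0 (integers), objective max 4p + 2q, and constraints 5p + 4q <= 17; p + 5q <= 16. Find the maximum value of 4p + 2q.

12

The continuous relaxation peaks at (3.4, 0) with value 13.60; rounding to a feasible lattice point costs some objective.
(p,q)=(3,0): 5·3+4·0=15≤17, 1·3+5·0=3≤16, objective 12.
(p,q)=(2,1): 5·2+4·1=14≤17, 1·2+5·1=7≤16, objective 10.
(p,q)=(2,0): 5·2+4·0=10≤17, 1·2+5·0=2≤16, objective 8.
The best lattice point is (3,0), giving 12.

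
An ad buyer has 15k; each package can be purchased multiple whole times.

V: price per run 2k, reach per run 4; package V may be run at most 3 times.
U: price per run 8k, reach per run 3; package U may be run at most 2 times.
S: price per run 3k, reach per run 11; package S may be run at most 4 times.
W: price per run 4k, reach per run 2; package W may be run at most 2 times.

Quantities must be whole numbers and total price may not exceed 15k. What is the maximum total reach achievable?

This is a bounded integer knapsack.
S has the best ratio (11/3); taking only S gives at most 4×11 = 44 (stopped by the supply cap of 4).
Mixing does better — 1×V and 4×S: price 14 ≤ 15, reach 1·4 + 4·11 = 48.

48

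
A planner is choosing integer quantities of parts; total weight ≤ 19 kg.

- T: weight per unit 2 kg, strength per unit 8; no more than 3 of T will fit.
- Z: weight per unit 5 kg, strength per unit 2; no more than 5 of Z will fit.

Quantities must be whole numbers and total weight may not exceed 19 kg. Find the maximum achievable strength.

T has the best ratio (8/2); taking only T gives at most 3×8 = 24 (stopped by the supply cap of 3).
Mixing does better — 3×T and 2×Z: weight 16 ≤ 19, strength 3·8 + 2·2 = 28.

28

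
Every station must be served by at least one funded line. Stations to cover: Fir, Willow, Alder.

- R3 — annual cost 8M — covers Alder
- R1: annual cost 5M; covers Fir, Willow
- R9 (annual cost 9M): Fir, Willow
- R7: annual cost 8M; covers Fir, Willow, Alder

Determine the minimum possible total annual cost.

8

The greedy cost-per-new-station heuristic would pick R1 and R3 for 13, but a cheaper cover exists.
R7 alone covers Fir, Willow, Alder — every station.
Total annual cost: 8.
No cover costs less than 8.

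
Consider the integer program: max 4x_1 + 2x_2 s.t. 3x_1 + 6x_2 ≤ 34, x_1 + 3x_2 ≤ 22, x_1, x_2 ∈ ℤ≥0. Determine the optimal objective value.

Relaxing integrality, the LP optimum is 45.33 at (x_1,x_2) = (11.3, 0), which is not an integer point.
(x_1,x_2)=(11,0): 3·11+6·0=33≤34, 1·11+3·0=11≤22, objective 44.
(x_1,x_2)=(10,0): 3·10+6·0=30≤34, 1·10+3·0=10≤22, objective 40.
No feasible integer point exceeds 44.

44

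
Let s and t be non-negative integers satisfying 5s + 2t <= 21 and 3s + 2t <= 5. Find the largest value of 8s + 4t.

Relaxing integrality, the LP optimum is 13.33 at (s,t) = (1.67, 0), which is not an integer point.
(s,t)=(1,1) is feasible, giving 12.
(s,t)=(0,2) is feasible, giving 8.
(s,t)=(1,0) is feasible, giving 8.
(s,t)=(0,1) is feasible, giving 4.
No feasible integer point exceeds 12.

12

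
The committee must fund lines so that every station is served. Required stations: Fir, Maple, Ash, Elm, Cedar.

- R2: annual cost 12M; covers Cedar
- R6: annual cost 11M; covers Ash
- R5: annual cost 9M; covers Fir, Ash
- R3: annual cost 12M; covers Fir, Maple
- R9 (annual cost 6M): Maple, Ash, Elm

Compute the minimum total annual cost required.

27

Choose R2, R5, and R9: together they cover Fir, Maple, Ash, Elm, Cedar — every station.
Total annual cost: 12 + 9 + 6 = 27.
No cover costs less than 27.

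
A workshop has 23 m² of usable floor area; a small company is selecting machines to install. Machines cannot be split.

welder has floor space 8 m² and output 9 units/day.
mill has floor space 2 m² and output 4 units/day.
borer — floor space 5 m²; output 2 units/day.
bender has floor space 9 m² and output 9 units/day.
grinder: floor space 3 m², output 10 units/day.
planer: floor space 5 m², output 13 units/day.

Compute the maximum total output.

38

This is a 0-1 knapsack instance.
Allowing fractional choices, the relaxed optimum would be about 41.0, but machines are indivisible.
mill + bender + grinder + planer: floor space 2 + 9 + 3 + 5 = 19 ≤ 23, output 4 + 9 + 10 + 13 = 36.
welder + mill + borer + grinder + planer: floor space 8 + 2 + 5 + 3 + 5 = 23 ≤ 23, output 9 + 4 + 2 + 10 + 13 = 38.
welder + mill + grinder + planer: floor space 8 + 2 + 3 + 5 = 18 ≤ 23, output 9 + 4 + 10 + 13 = 36.
Best is welder, mill, borer, grinder, and planer with total output 38.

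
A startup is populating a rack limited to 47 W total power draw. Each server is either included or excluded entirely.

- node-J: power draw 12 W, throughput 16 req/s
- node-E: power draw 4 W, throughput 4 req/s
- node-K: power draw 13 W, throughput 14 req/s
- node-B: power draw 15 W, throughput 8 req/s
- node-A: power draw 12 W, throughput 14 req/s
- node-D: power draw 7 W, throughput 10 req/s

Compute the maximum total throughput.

node-J + node-K + node-A + node-D: power draw 12 + 13 + 12 + 7 = 44 ≤ 47, throughput 16 + 14 + 14 + 10 = 54.
node-J + node-B + node-A + node-D: power draw 12 + 15 + 12 + 7 = 46 ≤ 47, throughput 16 + 8 + 14 + 10 = 48.
node-J + node-E + node-K + node-A: power draw 12 + 4 + 13 + 12 = 41 ≤ 47, throughput 16 + 4 + 14 + 14 = 48.
Best is node-J, node-K, node-A, and node-D with total throughput 54.

54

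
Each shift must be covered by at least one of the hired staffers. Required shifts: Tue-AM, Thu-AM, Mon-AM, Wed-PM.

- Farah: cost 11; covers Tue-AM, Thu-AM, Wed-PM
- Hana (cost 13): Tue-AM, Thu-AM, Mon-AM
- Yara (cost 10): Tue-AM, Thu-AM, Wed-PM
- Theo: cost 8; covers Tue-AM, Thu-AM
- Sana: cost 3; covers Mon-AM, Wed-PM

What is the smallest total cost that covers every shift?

11

Choose Theo and Sana: together they cover Tue-AM, Thu-AM, Mon-AM, Wed-PM — every shift.
Total cost: 8 + 3 = 11.
No cover costs less than 11.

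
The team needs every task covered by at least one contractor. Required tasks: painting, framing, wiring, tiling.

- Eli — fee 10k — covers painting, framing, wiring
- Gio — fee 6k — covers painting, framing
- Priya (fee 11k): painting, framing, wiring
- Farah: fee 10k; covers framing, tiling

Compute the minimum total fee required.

This is a weighted set-cover instance.
The greedy cost-per-new-task heuristic would pick Gio, Eli, and Farah for 26, but a cheaper cover exists.
Choose Eli and Farah: together they cover painting, framing, wiring, tiling — every task.
Total fee: 10 + 10 = 20.
No cover costs less than 20.

20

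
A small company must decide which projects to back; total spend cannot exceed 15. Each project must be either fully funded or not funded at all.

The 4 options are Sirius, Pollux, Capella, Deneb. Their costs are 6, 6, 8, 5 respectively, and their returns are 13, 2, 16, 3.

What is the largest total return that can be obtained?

Sirius + Capella: cost 6 + 8 = 14 ≤ 15, return 13 + 16 = 29.
Pollux + Capella: cost 6 + 8 = 14 ≤ 15, return 2 + 16 = 18.
Capella + Deneb: cost 8 + 5 = 13 ≤ 15, return 16 + 3 = 19.
Best is Sirius and Capella with total return 29.

29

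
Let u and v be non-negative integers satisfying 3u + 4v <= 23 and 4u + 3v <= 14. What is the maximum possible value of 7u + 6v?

Relaxing integrality, the LP optimum is 28.00 at (u,v) = (0, 4.67), which is not an integer point.
(u,v)=(2,2): 3·2+4·2=14≤23, 4·2+3·2=14≤14, objective 26.
(u,v)=(1,3): 3·1+4·3=15≤23, 4·1+3·3=13≤14, objective 25.
The best lattice point is (2,2), giving 26.

26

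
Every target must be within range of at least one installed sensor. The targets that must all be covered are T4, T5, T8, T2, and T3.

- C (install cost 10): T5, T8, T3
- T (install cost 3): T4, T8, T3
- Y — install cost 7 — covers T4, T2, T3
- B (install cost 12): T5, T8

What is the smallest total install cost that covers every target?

17

The greedy cost-per-new-target heuristic would pick T, Y, and C for 20, but a cheaper cover exists.
Choose C and Y: together they cover T4, T5, T8, T2, T3 — every target.
Total install cost: 10 + 7 = 17.
No cover costs less than 17.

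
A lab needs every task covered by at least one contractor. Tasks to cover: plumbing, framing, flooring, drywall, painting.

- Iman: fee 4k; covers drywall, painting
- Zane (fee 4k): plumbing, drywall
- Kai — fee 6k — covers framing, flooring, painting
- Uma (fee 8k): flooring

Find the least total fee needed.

10

This is an integer covering problem.
The greedy cost-per-new-task heuristic would pick Iman, Kai, and Zane for 14, but a cheaper cover exists.
Choose Zane and Kai: together they cover plumbing, framing, flooring, drywall, painting — every task.
Total fee: 4 + 6 = 10.
No cover costs less than 10.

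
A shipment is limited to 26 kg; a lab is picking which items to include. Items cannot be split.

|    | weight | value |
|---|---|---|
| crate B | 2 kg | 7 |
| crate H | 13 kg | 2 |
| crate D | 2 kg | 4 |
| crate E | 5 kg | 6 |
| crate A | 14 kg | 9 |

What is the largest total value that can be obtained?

26

Take crate B, crate D, crate E, and crate A: weight 2 + 2 + 5 + 14 = 23 ≤ 26, value 7 + 4 + 6 + 9 = 26.
No other feasible combination does better.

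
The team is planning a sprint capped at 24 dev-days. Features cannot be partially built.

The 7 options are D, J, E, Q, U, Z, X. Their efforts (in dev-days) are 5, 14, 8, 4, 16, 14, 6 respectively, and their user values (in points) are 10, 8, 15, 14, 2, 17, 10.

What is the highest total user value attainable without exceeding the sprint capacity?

Allowing fractional choices, the relaxed optimum would be about 50.2, but features are indivisible.
D + E + Q + X: effort 5 + 8 + 4 + 6 = 23 ≤ 24, user value 10 + 15 + 14 + 10 = 49.
D + Q + Z: effort 5 + 4 + 14 = 23 ≤ 24, user value 10 + 14 + 17 = 41.
Q + Z + X: effort 4 + 14 + 6 = 24 ≤ 24, user value 14 + 17 + 10 = 41.
Best is D, E, Q, and X with total user value 49.

49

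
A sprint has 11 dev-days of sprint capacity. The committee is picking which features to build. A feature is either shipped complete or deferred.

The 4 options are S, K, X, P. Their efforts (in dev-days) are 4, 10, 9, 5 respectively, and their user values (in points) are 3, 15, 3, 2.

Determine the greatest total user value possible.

15

This is a 0-1 knapsack instance.
Take K: effort 10 ≤ 11, user value 15.
No other feasible combination does better.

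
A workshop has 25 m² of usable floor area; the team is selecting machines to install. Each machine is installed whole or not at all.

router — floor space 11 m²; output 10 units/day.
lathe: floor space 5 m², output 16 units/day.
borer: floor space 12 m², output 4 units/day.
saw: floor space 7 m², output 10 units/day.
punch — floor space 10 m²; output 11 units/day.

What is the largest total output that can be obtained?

This is an integer program with binary decision variables.
Allowing fractional choices, the relaxed optimum would be about 39.7, but machines are indivisible.
router + lathe + saw: floor space 11 + 5 + 7 = 23 ≤ 25, output 10 + 16 + 10 = 36.
lathe + saw + punch: floor space 5 + 7 + 10 = 22 ≤ 25, output 16 + 10 + 11 = 37.
Best is lathe, saw, and punch with total output 37.

37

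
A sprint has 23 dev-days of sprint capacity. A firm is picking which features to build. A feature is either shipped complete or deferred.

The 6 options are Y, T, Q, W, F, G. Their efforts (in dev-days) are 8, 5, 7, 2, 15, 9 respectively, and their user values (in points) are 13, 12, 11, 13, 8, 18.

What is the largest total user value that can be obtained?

Allowing fractional choices, the relaxed optimum would be about 54.4, but features are indivisible.
T + Q + W + G: effort 5 + 7 + 2 + 9 = 23 ≤ 23, user value 12 + 11 + 13 + 18 = 54.
Y + W + G: effort 8 + 2 + 9 = 19 ≤ 23, user value 13 + 13 + 18 = 44.
Y + T + Q + W: effort 8 + 5 + 7 + 2 = 22 ≤ 23, user value 13 + 12 + 11 + 13 = 49.
Best is T, Q, W, and G with total user value 54.

54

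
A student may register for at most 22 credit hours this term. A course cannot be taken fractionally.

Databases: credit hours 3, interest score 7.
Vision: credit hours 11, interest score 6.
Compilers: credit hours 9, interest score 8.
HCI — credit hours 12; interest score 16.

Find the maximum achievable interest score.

24

Take Compilers and HCI: credit hours 9 + 12 = 21 ≤ 22, interest score 8 + 16 = 24.
No other feasible combination does better.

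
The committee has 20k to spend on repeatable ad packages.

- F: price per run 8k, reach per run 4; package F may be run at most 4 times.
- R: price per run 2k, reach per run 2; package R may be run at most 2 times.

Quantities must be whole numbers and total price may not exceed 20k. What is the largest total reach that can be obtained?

12

R has the best ratio (2/2); taking only R gives at most 2×2 = 4 (stopped by the supply cap of 2).
Mixing does better — 2×F and 2×R: price 20 ≤ 20, reach 2·4 + 2·2 = 12.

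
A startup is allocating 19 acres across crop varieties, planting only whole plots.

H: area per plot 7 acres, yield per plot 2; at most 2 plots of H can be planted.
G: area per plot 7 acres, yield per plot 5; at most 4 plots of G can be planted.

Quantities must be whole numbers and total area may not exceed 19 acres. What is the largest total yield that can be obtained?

2×G: area 14 ≤ 19, yield 2·5 = 10.
1×H and 1×G: area 14 ≤ 19, yield 1·2 + 1·5 = 7.
Best is 10.

10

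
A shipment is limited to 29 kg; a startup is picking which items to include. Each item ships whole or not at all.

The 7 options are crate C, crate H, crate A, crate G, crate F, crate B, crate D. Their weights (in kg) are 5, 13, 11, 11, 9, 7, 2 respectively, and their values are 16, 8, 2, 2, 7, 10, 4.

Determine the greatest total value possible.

38

crate C + crate F + crate B + crate D: weight 5 + 9 + 7 + 2 = 23 ≤ 29, value 16 + 7 + 10 + 4 = 37.
crate C + crate H + crate B + crate D: weight 5 + 13 + 7 + 2 = 27 ≤ 29, value 16 + 8 + 10 + 4 = 38.
Best is crate C, crate H, crate B, and crate D with total value 38.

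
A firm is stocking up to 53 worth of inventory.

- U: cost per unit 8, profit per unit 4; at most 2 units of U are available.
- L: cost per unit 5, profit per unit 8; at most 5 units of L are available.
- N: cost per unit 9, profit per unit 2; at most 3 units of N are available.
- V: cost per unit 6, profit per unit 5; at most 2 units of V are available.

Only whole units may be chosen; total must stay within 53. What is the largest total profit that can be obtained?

1×U, 5×L, and 2×V: cost 45 ≤ 53, profit 1·4 + 5·8 + 2·5 = 54.
2×U, 5×L, and 2×V: cost 53 ≤ 53, profit 2·4 + 5·8 + 2·5 = 58.
Best is 58.

58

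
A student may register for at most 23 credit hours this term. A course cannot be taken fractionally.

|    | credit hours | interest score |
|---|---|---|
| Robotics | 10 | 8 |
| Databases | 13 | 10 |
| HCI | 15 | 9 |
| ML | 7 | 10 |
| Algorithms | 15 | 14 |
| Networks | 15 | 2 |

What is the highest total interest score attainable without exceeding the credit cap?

24

This is an integer program with binary decision variables.
ML + Algorithms: credit hours 7 + 15 = 22 ≤ 23, interest score 10 + 14 = 24.
Databases + ML: credit hours 13 + 7 = 20 ≤ 23, interest score 10 + 10 = 20.
Best is ML and Algorithms with total interest score 24.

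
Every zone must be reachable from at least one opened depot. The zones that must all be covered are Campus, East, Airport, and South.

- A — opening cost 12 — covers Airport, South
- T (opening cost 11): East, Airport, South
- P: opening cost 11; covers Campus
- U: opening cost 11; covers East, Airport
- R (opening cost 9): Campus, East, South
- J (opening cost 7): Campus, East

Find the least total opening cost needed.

18

The greedy cost-per-new-zone heuristic would pick R and T for 20, but a cheaper cover exists.
Choose T and J: together they cover Campus, East, Airport, South — every zone.
Total opening cost: 11 + 7 = 18.
No cover costs less than 18.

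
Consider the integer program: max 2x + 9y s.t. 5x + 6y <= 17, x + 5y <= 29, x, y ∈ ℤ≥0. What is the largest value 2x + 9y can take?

The continuous relaxation peaks at (0, 2.83) with value 25.50; rounding to a feasible lattice point costs some objective.
(x,y)=(1,2): 5·1+6·2=17≤17, 1·1+5·2=11≤29, objective 20.
(x,y)=(0,2): 5·0+6·2=12≤17, 1·0+5·2=10≤29, objective 18.
(x,y)=(2,1): 5·2+6·1=16≤17, 1·2+5·1=7≤29, objective 13.
Maximum is 20 at (x,y)=(1,2).

20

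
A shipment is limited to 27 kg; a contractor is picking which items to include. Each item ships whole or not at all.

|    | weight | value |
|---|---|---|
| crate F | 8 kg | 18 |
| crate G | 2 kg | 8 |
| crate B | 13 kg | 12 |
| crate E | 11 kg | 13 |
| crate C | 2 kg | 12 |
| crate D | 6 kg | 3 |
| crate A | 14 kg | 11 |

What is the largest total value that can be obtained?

51

Allowing fractional choices, the relaxed optimum would be about 54.7, but items are indivisible.
crate F + crate G + crate B + crate C: weight 8 + 2 + 13 + 2 = 25 ≤ 27, value 18 + 8 + 12 + 12 = 50.
crate F + crate G + crate E + crate C: weight 8 + 2 + 11 + 2 = 23 ≤ 27, value 18 + 8 + 13 + 12 = 51.
Best is crate F, crate G, crate E, and crate C with total value 51.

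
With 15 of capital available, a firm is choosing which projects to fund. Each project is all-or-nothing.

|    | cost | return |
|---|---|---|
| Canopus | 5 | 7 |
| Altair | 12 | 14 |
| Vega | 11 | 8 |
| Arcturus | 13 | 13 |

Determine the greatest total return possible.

Treat it as a binary knapsack problem.
Take Altair: cost 12 ≤ 15, return 14.
No other feasible combination does better.

14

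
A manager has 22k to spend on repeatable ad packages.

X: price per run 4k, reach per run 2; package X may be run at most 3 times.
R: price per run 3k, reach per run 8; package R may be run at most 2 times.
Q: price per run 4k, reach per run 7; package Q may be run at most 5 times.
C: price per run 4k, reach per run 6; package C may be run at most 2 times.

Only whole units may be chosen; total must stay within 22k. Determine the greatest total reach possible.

44

2×R, 3×Q, and 1×C: price 22 ≤ 22, reach 2·8 + 3·7 + 1·6 = 43.
2×R and 4×Q: price 22 ≤ 22, reach 2·8 + 4·7 = 44.
Best is 44.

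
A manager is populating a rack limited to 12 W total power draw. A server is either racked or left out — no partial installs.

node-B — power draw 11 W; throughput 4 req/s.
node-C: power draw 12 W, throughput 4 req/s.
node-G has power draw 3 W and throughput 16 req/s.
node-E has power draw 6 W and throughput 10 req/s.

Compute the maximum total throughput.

node-G: power draw 3 ≤ 12, throughput 16.
node-E: power draw 6 ≤ 12, throughput 10.
node-G + node-E: power draw 3 + 6 = 9 ≤ 12, throughput 16 + 10 = 26.
Best is node-G and node-E with total throughput 26.

26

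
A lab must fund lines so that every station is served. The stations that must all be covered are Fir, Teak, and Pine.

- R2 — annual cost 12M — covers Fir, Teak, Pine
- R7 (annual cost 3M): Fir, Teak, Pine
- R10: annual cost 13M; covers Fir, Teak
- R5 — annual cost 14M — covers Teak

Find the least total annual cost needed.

3

R7 alone covers Fir, Teak, Pine — every station.
Total annual cost: 3.
No cover costs less than 3.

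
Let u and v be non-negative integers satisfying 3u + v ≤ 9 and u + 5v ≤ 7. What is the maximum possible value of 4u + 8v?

16

Relaxing integrality, the LP optimum is 17.71 at (u,v) = (2.71, 0.857), which is not an integer point.
(u,v)=(2,1): 3·2+1·1=7≤9, 1·2+5·1=7≤7, objective 16.
(u,v)=(1,1): 3·1+1·1=4≤9, 1·1+5·1=6≤7, objective 12.
(u,v)=(3,0): 3·3+1·0=9≤9, 1·3+5·0=3≤7, objective 12.
No feasible integer point exceeds 16.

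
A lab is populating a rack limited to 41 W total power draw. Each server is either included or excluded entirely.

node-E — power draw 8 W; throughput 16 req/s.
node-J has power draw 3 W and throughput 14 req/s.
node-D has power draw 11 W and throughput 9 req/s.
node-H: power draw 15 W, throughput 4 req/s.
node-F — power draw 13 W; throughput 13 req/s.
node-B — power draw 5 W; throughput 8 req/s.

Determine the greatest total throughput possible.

60

This is an integer program with binary decision variables.
Take node-E, node-J, node-D, node-F, and node-B: power draw 8 + 3 + 11 + 13 + 5 = 40 ≤ 41, throughput 16 + 14 + 9 + 13 + 8 = 60.
No other feasible combination does better.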